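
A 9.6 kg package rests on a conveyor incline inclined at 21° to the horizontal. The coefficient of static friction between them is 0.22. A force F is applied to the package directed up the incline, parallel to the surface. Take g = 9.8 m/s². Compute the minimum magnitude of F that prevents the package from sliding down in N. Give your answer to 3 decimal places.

14.392 N

The normal force is N = mg cos 21° = 87.831 N. With F at its minimum the package is on the verge of sliding down, so static friction is at its maximum μ_s N = 0.22 × 87.831 = 19.323 N and acts up the slope.
Equilibrium along the incline: F + μ_s N = mg sin 21°, so F = 33.715 − 19.323 = 14.392 N.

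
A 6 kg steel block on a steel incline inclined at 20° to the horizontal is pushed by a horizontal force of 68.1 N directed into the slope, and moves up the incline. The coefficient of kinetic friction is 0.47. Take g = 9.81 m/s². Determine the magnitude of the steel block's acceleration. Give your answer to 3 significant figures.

1.15 m/s²

The horizontal push has components F cos 20° = 68.1 × 0.9397 = 63.994 N up the incline and F sin 20° = 68.1 × 0.3420 = 23.290 N pressing into the surface.
The normal force is therefore N = mg cos 20° + F sin 20° = 55.311 + 23.290 = 78.601 N, and kinetic friction down the slope is μN = 0.47 × 78.601 = 36.942 N.
Along the incline: F cos 20° − mg sin 20° − μN = ma, so 63.994 − 20.130 − 36.942 = 6 a, giving a = 1.1537 m/s².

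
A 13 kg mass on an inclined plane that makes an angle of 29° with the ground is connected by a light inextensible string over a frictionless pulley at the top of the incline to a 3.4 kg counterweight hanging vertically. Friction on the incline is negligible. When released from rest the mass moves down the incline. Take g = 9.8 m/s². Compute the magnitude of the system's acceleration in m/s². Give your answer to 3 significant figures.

1.73 m/s²

For the mass on the incline: the weight component along the slope is m₁g sin 29° = 13 × 9.8 × 0.4848 = 61.764 N and the normal force is N = m₁g cos 29° = 111.427 N.
Newton's second law for the mass (down-slope positive): 61.764 − T = 13 a. For the hanging counterweight (upward positive): T − 3.4 × 9.8 = 3.4 a.
Adding the two equations eliminates T: 28.444 = 16.4 a, so a = 1.7344 m/s².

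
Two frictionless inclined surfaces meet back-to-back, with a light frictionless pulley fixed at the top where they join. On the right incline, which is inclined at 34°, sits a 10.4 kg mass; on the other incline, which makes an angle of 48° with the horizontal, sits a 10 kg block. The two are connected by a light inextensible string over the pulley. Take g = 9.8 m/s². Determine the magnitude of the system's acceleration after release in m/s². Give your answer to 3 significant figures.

0.776 m/s²

Resolve each weight along its own incline: the 10.4 kg mass has component 10.4 × 9.8 × sin 34° = 56.993 N down its slope, and the 10 kg mass has 10 × 9.8 × sin 48° = 72.828 N down its slope.
The 10 kg side's 72.828 N exceeds the other side's 56.993 N, so that mass slides down and the 10.4 kg mass slides up. Taking that direction as positive, Newton's second law for the whole system gives 72.828 − 56.993 = (10.4 + 10) a, so a = 15.835 / 20.4 = 0.7762 m/s².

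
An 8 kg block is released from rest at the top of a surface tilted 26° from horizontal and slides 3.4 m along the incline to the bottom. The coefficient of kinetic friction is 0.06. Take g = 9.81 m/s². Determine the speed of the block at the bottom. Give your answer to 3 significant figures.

5.06 m/s

The weight component along the incline is mg sin 26° = 34.403 N and the normal force is N = mg cos 26° = 70.537 N.
Friction up the slope is f = μN = 0.06 × 70.537 = 4.232 N, so the net downslope force is 34.403 − 4.232 = 30.171 N and a = 30.171 / 8 = 3.7714 m/s².
Starting from rest over a distance of 3.4 m, v² = 2aL = 2 × 3.7714 × 3.4 = 25.6455, so v = 5.0641 m/s.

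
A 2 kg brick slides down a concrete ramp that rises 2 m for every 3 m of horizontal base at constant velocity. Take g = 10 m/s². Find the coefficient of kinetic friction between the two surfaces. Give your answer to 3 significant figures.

0.667

At constant velocity the net force along the incline is zero: mg sin 33.69° = μ mg cos 33.69°.
So μ = tan 33.69° = 0.5547 / 0.8321 = 0.6666.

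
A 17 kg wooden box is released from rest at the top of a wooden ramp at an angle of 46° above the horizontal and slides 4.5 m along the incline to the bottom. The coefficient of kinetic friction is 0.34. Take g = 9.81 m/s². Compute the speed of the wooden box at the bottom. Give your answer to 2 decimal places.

6.53 m/s

The weight component along the incline is mg sin 46° = 119.964 N and the normal force is N = mg cos 46° = 115.848 N.
Friction up the slope is f = μN = 0.34 × 115.848 = 39.388 N, so the net downslope force is 119.964 − 39.388 = 80.576 N and a = 80.576 / 17 = 4.7398 m/s².
Starting from rest over a distance of 4.5 m, v² = 2aL = 2 × 4.7398 × 4.5 = 42.6582, so v = 6.5313 m/s.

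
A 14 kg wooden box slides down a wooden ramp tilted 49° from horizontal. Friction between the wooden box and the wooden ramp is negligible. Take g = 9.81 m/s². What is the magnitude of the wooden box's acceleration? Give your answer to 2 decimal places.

Resolving the weight along the incline: the component pulling the wooden box down the slope is mg sin 49° = 14 × 9.81 × 0.7547 = 103.650 N, and the normal force is N = mg cos 49° = 14 × 9.81 × 0.6561 = 90.109 N.
With no friction the net force along the incline is 103.650 N, so a = g sin 49° = 103.650 / 14 = 7.4036 m/s².

7.40 m/s²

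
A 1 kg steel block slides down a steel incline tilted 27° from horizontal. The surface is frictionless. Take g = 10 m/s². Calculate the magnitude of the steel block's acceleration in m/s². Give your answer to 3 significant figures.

4.54 m/s²

Resolving the weight along the incline: the component pulling the steel block down the slope is mg sin 27° = 1 × 10 × 0.4540 = 4.540 N, and the normal force is N = mg cos 27° = 1 × 10 × 0.8910 = 8.910 N.
With no friction the net force along the incline is 4.540 N, so a = g sin 27° = 4.540 / 1 = 4.5400 m/s².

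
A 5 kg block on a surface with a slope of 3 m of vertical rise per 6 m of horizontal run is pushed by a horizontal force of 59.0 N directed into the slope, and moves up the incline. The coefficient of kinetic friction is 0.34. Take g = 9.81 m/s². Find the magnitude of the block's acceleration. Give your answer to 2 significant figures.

The horizontal push has components F cos 26.57° = 59.0 × 0.8944 = 52.770 N up the incline and F sin 26.57° = 59.0 × 0.4472 = 26.385 N pressing into the surface.
The normal force is therefore N = mg cos 26.57° + F sin 26.57° = 43.870 + 26.385 = 70.255 N, and kinetic friction down the slope is μN = 0.34 × 70.255 = 23.887 N.
Along the incline: F cos 26.57° − mg sin 26.57° − μN = ma, so 52.770 − 21.935 − 23.887 = 5 a, giving a = 1.3896 m/s².

1.4 m/s²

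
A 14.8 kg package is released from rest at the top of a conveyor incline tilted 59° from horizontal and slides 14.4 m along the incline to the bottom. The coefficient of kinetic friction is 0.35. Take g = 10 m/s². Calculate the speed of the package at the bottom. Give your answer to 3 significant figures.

The weight component along the incline is mg sin 59° = 126.861 N and the normal force is N = mg cos 59° = 76.226 N.
Friction up the slope is f = μN = 0.35 × 76.226 = 26.679 N, so the net downslope force is 126.861 − 26.679 = 100.182 N and a = 100.182 / 14.8 = 6.7691 m/s².
Starting from rest over a distance of 14.4 m, v² = 2aL = 2 × 6.7691 × 14.4 = 194.9501, so v = 13.9625 m/s.

14.0 m/s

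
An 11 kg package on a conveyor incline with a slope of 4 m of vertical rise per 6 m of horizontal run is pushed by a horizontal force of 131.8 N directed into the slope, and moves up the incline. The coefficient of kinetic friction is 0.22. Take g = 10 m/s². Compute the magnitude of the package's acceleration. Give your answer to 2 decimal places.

1.13 m/s²

The horizontal push has components F cos 33.69° = 131.8 × 0.8321 = 109.671 N up the incline and F sin 33.69° = 131.8 × 0.5547 = 73.109 N pressing into the surface.
The normal force is therefore N = mg cos 33.69° + F sin 33.69° = 91.531 + 73.109 = 164.640 N, and kinetic friction down the slope is μN = 0.22 × 164.640 = 36.221 N.
Along the incline: F cos 33.69° − mg sin 33.69° − μN = ma, so 109.671 − 61.017 − 36.221 = 11 a, giving a = 1.1303 m/s².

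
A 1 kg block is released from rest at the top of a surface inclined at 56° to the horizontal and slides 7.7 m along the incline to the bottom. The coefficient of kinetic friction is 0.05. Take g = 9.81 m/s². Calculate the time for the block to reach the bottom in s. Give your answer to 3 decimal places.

1.400 s

The weight component along the incline is mg sin 56° = 8.133 N and the normal force is N = mg cos 56° = 5.486 N.
Friction up the slope is f = μN = 0.05 × 5.486 = 0.274 N, so the net downslope force is 8.133 − 0.274 = 7.859 N and a = 7.859 / 1 = 7.8590 m/s².
Starting from rest, L = ½at², so t = √(2L/a) = √(2 × 7.7 / 7.8590) = 1.3998 s.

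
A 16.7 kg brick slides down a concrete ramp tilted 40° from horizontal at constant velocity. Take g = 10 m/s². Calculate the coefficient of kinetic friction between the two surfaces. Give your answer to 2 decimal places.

0.84

At constant velocity the net force along the incline is zero: mg sin 40° = μ mg cos 40°.
So μ = tan 40° = 0.6428 / 0.7660 = 0.8392.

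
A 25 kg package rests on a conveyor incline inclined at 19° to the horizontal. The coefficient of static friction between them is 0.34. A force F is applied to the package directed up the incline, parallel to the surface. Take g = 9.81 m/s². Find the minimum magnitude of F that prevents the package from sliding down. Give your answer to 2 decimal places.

The normal force is N = mg cos 19° = 231.888 N. With F at its minimum the package is on the verge of sliding down, so static friction is at its maximum μ_s N = 0.34 × 231.888 = 78.842 N and acts up the slope.
Equilibrium along the incline: F + μ_s N = mg sin 19°, so F = 79.846 − 78.842 = 1.004 N.

1.00 N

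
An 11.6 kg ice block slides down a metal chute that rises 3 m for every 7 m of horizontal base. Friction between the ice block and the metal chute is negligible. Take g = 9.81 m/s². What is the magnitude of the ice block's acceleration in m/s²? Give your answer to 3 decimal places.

Resolving the weight along the incline: the component pulling the ice block down the slope is mg sin 23.20° = 11.6 × 9.81 × 0.3939 = 44.824 N, and the normal force is N = mg cos 23.20° = 11.6 × 9.81 × 0.9191 = 104.590 N.
With no friction the net force along the incline is 44.824 N, so a = g sin 23.20° = 44.824 / 11.6 = 3.8641 m/s².

3.864 m/s²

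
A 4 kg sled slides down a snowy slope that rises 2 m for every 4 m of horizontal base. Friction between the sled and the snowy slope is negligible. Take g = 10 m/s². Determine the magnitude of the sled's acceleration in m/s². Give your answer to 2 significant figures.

Resolving the weight along the incline: the component pulling the sled down the slope is mg sin 26.57° = 4 × 10 × 0.4472 = 17.888 N, and the normal force is N = mg cos 26.57° = 4 × 10 × 0.8944 = 35.776 N.
With no friction the net force along the incline is 17.888 N, so a = g sin 26.57° = 17.888 / 4 = 4.4720 m/s².

4.5 m/s²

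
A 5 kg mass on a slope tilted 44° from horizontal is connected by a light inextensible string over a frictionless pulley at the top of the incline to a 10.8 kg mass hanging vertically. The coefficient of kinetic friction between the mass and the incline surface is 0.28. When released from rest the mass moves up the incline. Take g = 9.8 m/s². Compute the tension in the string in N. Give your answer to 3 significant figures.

63.5 N

For the mass on the incline: the weight component along the slope is m₁g sin 44° = 5 × 9.8 × 0.6947 = 34.040 N and the normal force is N = m₁g cos 44° = 35.248 N.
Kinetic friction opposes the mass's motion up the incline: f = μN = 0.28 × 35.248 = 9.869 N acting down the slope.
Newton's second law for the mass (up-slope positive): T − 34.040 − 9.869 = 5 a. For the hanging mass (downward positive): 10.8 × 9.8 − T = 10.8 a.
Adding the two equations eliminates T: 61.931 = 15.8 a, so a = 3.9197 m/s².
Then from the hanging mass's equation, T = 10.8 × (9.8 − 3.9197) = 63.507 N.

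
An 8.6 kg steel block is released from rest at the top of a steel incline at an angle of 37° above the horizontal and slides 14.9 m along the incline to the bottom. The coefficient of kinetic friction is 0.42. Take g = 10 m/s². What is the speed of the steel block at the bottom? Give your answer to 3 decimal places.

8.910 m/s

The weight component along the incline is mg sin 37° = 51.756 N and the normal force is N = mg cos 37° = 68.683 N.
Friction up the slope is f = μN = 0.42 × 68.683 = 28.847 N, so the net downslope force is 51.756 − 28.847 = 22.909 N and a = 22.909 / 8.6 = 2.6638 m/s².
Starting from rest over a distance of 14.9 m, v² = 2aL = 2 × 2.6638 × 14.9 = 79.3812, so v = 8.9096 m/s.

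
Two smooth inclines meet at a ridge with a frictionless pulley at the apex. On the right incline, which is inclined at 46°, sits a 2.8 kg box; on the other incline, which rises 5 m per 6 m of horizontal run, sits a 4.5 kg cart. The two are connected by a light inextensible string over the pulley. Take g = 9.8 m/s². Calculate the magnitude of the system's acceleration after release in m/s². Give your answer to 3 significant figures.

Resolve each weight along its own incline: the 2.8 kg mass has component 2.8 × 9.8 × sin 46° = 19.739 N down its slope, and the 4.5 kg mass has 4.5 × 9.8 × sin 39.81° = 28.232 N down its slope.
The 4.5 kg side's 28.232 N exceeds the other side's 19.739 N, so that mass slides down and the 2.8 kg mass slides up. Taking that direction as positive, Newton's second law for the whole system gives 28.232 − 19.739 = (2.8 + 4.5) a, so a = 8.493 / 7.3 = 1.1634 m/s².

1.16 m/s²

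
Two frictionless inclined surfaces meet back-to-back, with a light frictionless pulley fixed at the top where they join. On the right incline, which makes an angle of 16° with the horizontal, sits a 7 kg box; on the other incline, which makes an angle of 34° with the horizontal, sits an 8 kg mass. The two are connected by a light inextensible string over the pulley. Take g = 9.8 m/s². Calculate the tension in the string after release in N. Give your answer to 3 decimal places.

Resolve each weight along its own incline: the 7 kg mass has component 7 × 9.8 × sin 16° = 18.909 N down its slope, and the 8 kg mass has 8 × 9.8 × sin 34° = 43.841 N down its slope.
The 8 kg side's 43.841 N exceeds the other side's 18.909 N, so that mass slides down and the 7 kg mass slides up. Taking that direction as positive, Newton's second law for the whole system gives 43.841 − 18.909 = (7 + 8) a, so a = 24.932 / 15 = 1.6621 m/s².
For the 7 kg mass (up-slope positive): T − 18.909 = 7 × 1.6621, so T = 30.544 N.

30.544 N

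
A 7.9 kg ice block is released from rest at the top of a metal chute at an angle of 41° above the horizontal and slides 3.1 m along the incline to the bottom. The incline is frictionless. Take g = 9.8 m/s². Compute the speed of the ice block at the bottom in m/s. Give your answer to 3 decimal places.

6.314 m/s

The weight component along the incline is mg sin 41° = 50.792 N and the normal force is N = mg cos 41° = 58.430 N.
With no friction, a = g sin 41° = 6.4294 m/s².
Starting from rest over a distance of 3.1 m, v² = 2aL = 2 × 6.4294 × 3.1 = 39.8623, so v = 6.3137 m/s.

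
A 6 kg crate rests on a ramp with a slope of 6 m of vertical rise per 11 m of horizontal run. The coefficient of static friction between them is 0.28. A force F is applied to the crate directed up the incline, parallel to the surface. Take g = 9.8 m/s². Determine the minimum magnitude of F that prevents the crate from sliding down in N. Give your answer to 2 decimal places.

The normal force is N = mg cos 28.61° = 51.620 N. With F at its minimum the crate is on the verge of sliding down, so static friction is at its maximum μ_s N = 0.28 × 51.620 = 14.454 N and acts up the slope.
Equilibrium along the incline: F + μ_s N = mg sin 28.61°, so F = 28.157 − 14.454 = 13.703 N.

13.70 N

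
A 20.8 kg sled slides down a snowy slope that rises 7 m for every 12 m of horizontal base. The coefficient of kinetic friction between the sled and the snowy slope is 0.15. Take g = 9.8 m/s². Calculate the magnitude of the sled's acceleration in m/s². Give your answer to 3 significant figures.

Resolving the weight along the incline: the component pulling the sled down the slope is mg sin 30.26° = 20.8 × 9.8 × 0.5039 = 102.715 N, and the normal force is N = mg cos 30.26° = 20.8 × 9.8 × 0.8638 = 176.077 N.
Kinetic friction acts up the slope with magnitude f = μN = 0.15 × 176.077 = 26.412 N.
Net force along the incline is 102.715 − 26.412 = 76.303 N, so a = 76.303 / 20.8 = 3.6684 m/s².

3.67 m/s²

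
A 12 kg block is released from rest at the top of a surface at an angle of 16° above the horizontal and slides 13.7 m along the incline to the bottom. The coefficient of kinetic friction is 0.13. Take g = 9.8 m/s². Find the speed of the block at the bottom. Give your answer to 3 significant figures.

The weight component along the incline is mg sin 16° = 32.415 N and the normal force is N = mg cos 16° = 113.044 N.
Friction up the slope is f = μN = 0.13 × 113.044 = 14.696 N, so the net downslope force is 32.415 − 14.696 = 17.719 N and a = 17.719 / 12 = 1.4766 m/s².
Starting from rest over a distance of 13.7 m, v² = 2aL = 2 × 1.4766 × 13.7 = 40.4588, so v = 6.3607 m/s.

6.36 m/s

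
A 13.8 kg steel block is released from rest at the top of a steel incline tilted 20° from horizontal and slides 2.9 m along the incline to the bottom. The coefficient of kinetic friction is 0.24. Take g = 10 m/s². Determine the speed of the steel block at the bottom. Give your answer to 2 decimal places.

The weight component along the incline is mg sin 20° = 47.199 N and the normal force is N = mg cos 20° = 129.678 N.
Friction up the slope is f = μN = 0.24 × 129.678 = 31.123 N, so the net downslope force is 47.199 − 31.123 = 16.076 N and a = 16.076 / 13.8 = 1.1649 m/s².
Starting from rest over a distance of 2.9 m, v² = 2aL = 2 × 1.1649 × 2.9 = 6.7564, so v = 2.5993 m/s.

2.60 m/s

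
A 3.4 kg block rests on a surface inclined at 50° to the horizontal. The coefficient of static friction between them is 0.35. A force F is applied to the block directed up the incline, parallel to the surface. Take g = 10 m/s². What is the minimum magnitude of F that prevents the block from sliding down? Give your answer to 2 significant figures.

The normal force is N = mg cos 50° = 21.855 N. With F at its minimum the block is on the verge of sliding down, so static friction is at its maximum μ_s N = 0.35 × 21.855 = 7.649 N and acts up the slope.
Equilibrium along the incline: F + μ_s N = mg sin 50°, so F = 26.046 − 7.649 = 18.397 N.

18 N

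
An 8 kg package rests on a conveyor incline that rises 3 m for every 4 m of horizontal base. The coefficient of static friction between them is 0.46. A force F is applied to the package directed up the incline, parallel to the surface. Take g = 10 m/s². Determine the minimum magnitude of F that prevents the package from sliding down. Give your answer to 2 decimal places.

18.56 N

The normal force is N = mg cos 36.87° = 64.000 N. With F at its minimum the package is on the verge of sliding down, so static friction is at its maximum μ_s N = 0.46 × 64.000 = 29.440 N and acts up the slope.
Equilibrium along the incline: F + μ_s N = mg sin 36.87°, so F = 48.000 − 29.440 = 18.560 N.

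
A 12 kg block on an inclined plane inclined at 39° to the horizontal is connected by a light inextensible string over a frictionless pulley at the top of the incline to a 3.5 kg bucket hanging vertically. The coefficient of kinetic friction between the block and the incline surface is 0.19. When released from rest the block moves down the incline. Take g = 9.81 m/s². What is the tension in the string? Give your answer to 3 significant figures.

39.4 N

For the block on the incline: the weight component along the slope is m₁g sin 39° = 12 × 9.81 × 0.6293 = 74.081 N and the normal force is N = m₁g cos 39° = 91.486 N.
Kinetic friction opposes the block's motion down the incline: f = μN = 0.19 × 91.486 = 17.382 N acting up the slope.
Newton's second law for the block (down-slope positive): 74.081 − 17.382 − T = 12 a. For the hanging bucket (upward positive): T − 3.5 × 9.81 = 3.5 a.
Adding the two equations eliminates T: 22.364 = 15.5 a, so a = 1.4428 m/s².
Then from the hanging bucket's equation, T = 3.5 × (9.81 + 1.4428) = 39.385 N.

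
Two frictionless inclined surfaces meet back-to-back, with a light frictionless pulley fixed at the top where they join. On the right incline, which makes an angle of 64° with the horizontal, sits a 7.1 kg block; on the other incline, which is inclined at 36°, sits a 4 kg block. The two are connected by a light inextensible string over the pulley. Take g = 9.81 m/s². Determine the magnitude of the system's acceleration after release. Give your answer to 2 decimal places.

3.56 m/s²

Resolve each weight along its own incline: the 7.1 kg mass has component 7.1 × 9.81 × sin 64° = 62.602 N down its slope, and the 4 kg mass has 4 × 9.81 × sin 36° = 23.065 N down its slope.
The 7.1 kg side's 62.602 N exceeds the other side's 23.065 N, so that mass slides down and the 4 kg mass slides up. Taking that direction as positive, Newton's second law for the whole system gives 62.602 − 23.065 = (7.1 + 4) a, so a = 39.537 / 11.1 = 3.5619 m/s².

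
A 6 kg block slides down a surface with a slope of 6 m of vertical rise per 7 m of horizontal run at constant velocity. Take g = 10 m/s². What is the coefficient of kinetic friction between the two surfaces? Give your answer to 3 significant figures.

At constant velocity the net force along the incline is zero: mg sin 40.60° = μ mg cos 40.60°.
So μ = tan 40.60° = 0.6508 / 0.7593 = 0.8571.

0.857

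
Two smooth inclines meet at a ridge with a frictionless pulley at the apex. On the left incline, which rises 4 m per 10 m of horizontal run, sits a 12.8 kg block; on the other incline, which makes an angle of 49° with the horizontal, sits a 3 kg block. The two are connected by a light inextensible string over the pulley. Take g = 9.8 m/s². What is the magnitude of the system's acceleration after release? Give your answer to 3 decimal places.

1.544 m/s²

Resolve each weight along its own incline: the 12.8 kg mass has component 12.8 × 9.8 × sin 21.80° = 46.587 N down its slope, and the 3 kg mass has 3 × 9.8 × sin 49° = 22.188 N down its slope.
The 12.8 kg side's 46.587 N exceeds the other side's 22.188 N, so that mass slides down and the 3 kg mass slides up. Taking that direction as positive, Newton's second law for the whole system gives 46.587 − 22.188 = (12.8 + 3) a, so a = 24.399 / 15.8 = 1.5442 m/s².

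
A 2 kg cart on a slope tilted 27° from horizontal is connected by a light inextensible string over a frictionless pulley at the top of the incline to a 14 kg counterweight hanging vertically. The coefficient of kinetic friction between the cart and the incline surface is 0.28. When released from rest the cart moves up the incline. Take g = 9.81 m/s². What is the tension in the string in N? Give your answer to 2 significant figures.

For the cart on the incline: the weight component along the slope is m₁g sin 27° = 2 × 9.81 × 0.4540 = 8.907 N and the normal force is N = m₁g cos 27° = 17.482 N.
Kinetic friction opposes the cart's motion up the incline: f = μN = 0.28 × 17.482 = 4.895 N acting down the slope.
Newton's second law for the cart (up-slope positive): T − 8.907 − 4.895 = 2 a. For the hanging counterweight (downward positive): 14 × 9.81 − T = 14 a.
Adding the two equations eliminates T: 123.538 = 16 a, so a = 7.7211 m/s².
Then from the hanging counterweight's equation, T = 14 × (9.81 − 7.7211) = 29.245 N.

29 N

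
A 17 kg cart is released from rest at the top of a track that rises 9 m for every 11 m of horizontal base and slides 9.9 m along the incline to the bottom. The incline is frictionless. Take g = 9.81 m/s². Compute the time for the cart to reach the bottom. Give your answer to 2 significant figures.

The weight component along the incline is mg sin 39.29° = 105.605 N and the normal force is N = mg cos 39.29° = 129.073 N.
With no friction, a = g sin 39.29° = 6.2121 m/s².
Starting from rest, L = ½at², so t = √(2L/a) = √(2 × 9.9 / 6.2121) = 1.7853 s.

1.8 s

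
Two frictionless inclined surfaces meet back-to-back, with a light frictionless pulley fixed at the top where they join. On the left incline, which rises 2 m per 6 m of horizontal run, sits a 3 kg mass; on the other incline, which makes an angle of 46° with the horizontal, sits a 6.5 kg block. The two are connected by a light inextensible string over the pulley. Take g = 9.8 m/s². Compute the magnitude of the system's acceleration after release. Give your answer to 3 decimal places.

Resolve each weight along its own incline: the 3 kg mass has component 3 × 9.8 × sin 18.43° = 9.297 N down its slope, and the 6.5 kg mass has 6.5 × 9.8 × sin 46° = 45.822 N down its slope.
The 6.5 kg side's 45.822 N exceeds the other side's 9.297 N, so that mass slides down and the 3 kg mass slides up. Taking that direction as positive, Newton's second law for the whole system gives 45.822 − 9.297 = (3 + 6.5) a, so a = 36.525 / 9.5 = 3.8447 m/s².

3.845 m/s²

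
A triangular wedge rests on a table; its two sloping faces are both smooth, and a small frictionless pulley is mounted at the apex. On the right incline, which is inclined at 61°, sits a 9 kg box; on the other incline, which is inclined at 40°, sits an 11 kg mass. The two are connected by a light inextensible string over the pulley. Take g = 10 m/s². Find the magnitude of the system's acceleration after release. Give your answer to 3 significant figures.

Resolve each weight along its own incline: the 9 kg mass has component 9 × 10 × sin 61° = 78.716 N down its slope, and the 11 kg mass has 11 × 10 × sin 40° = 70.707 N down its slope.
The 9 kg side's 78.716 N exceeds the other side's 70.707 N, so that mass slides down and the 11 kg mass slides up. Taking that direction as positive, Newton's second law for the whole system gives 78.716 − 70.707 = (9 + 11) a, so a = 8.009 / 20 = 0.4005 m/s².

0.400 m/s²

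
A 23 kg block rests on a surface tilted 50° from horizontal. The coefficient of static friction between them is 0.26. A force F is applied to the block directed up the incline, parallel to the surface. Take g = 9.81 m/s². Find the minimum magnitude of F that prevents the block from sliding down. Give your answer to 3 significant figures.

The normal force is N = mg cos 50° = 145.032 N. With F at its minimum the block is on the verge of sliding down, so static friction is at its maximum μ_s N = 0.26 × 145.032 = 37.708 N and acts up the slope.
Equilibrium along the incline: F + μ_s N = mg sin 50°, so F = 172.843 − 37.708 = 135.135 N.

135 N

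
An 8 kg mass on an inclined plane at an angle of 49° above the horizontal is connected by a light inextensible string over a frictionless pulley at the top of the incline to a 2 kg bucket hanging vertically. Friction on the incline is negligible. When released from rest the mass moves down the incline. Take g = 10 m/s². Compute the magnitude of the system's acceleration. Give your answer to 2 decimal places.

4.04 m/s²

For the mass on the incline: the weight component along the slope is m₁g sin 49° = 8 × 10 × 0.7547 = 60.376 N and the normal force is N = m₁g cos 49° = 52.485 N.
Newton's second law for the mass (down-slope positive): 60.376 − T = 8 a. For the hanging bucket (upward positive): T − 2 × 10 = 2 a.
Adding the two equations eliminates T: 40.376 = 10 a, so a = 4.0376 m/s².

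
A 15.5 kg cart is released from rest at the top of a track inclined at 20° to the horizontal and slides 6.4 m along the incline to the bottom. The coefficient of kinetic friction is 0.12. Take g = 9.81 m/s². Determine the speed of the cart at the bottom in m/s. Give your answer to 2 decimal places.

5.37 m/s

The weight component along the incline is mg sin 20° = 52.006 N and the normal force is N = mg cos 20° = 142.885 N.
Friction up the slope is f = μN = 0.12 × 142.885 = 17.146 N, so the net downslope force is 52.006 − 17.146 = 34.860 N and a = 34.860 / 15.5 = 2.2490 m/s².
Starting from rest over a distance of 6.4 m, v² = 2aL = 2 × 2.2490 × 6.4 = 28.7872, so v = 5.3654 m/s.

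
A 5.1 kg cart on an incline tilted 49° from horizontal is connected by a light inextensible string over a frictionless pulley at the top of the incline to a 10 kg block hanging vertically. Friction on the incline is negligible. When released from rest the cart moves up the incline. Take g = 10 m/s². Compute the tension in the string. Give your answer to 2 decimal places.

59.27 N

For the cart on the incline: the weight component along the slope is m₁g sin 49° = 5.1 × 10 × 0.7547 = 38.490 N and the normal force is N = m₁g cos 49° = 33.459 N.
Newton's second law for the cart (up-slope positive): T − 38.490 = 5.1 a. For the hanging block (downward positive): 10 × 10 − T = 10 a.
Adding the two equations eliminates T: 61.510 = 15.1 a, so a = 4.0735 m/s².
Then from the hanging block's equation, T = 10 × (10 − 4.0735) = 59.265 N.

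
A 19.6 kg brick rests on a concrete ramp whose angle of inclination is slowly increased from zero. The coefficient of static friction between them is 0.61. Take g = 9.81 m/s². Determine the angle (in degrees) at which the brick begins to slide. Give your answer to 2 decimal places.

At the threshold of sliding, static friction is at its maximum μ_s N and exactly balances the weight component along the incline: mg sin θ = μ_s mg cos θ.
Hence tan θ = μ_s = 0.61, so θ = arctan(0.61) = 31.3832°.

31.38°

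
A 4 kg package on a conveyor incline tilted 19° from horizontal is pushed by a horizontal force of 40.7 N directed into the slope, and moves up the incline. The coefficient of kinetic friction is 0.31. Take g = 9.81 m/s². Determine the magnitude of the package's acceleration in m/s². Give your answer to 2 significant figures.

2.5 m/s²

The horizontal push has components F cos 19° = 40.7 × 0.9455 = 38.482 N up the incline and F sin 19° = 40.7 × 0.3256 = 13.252 N pressing into the surface.
The normal force is therefore N = mg cos 19° + F sin 19° = 37.101 + 13.252 = 50.353 N, and kinetic friction down the slope is μN = 0.31 × 50.353 = 15.609 N.
Along the incline: F cos 19° − mg sin 19° − μN = ma, so 38.482 − 12.777 − 15.609 = 4 a, giving a = 2.5240 m/s².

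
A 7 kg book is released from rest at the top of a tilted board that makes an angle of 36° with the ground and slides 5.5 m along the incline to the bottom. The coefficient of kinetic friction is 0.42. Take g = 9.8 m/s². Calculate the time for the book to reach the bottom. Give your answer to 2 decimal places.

The weight component along the incline is mg sin 36° = 40.322 N and the normal force is N = mg cos 36° = 55.499 N.
Friction up the slope is f = μN = 0.42 × 55.499 = 23.310 N, so the net downslope force is 40.322 − 23.310 = 17.012 N and a = 17.012 / 7 = 2.4303 m/s².
Starting from rest, L = ½at², so t = √(2L/a) = √(2 × 5.5 / 2.4303) = 2.1275 s.

2.13 s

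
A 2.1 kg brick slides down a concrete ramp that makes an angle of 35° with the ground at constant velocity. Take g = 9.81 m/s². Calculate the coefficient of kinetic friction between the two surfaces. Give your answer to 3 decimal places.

At constant velocity the net force along the incline is zero: mg sin 35° = μ mg cos 35°.
So μ = tan 35° = 0.5736 / 0.8192 = 0.7002.

0.700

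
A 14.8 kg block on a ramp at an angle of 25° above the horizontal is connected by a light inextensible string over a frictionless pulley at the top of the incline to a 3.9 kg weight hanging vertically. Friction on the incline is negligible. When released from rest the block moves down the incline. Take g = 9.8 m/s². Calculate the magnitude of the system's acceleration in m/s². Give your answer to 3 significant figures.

For the block on the incline: the weight component along the slope is m₁g sin 25° = 14.8 × 9.8 × 0.4226 = 61.294 N and the normal force is N = m₁g cos 25° = 131.451 N.
Newton's second law for the block (down-slope positive): 61.294 − T = 14.8 a. For the hanging weight (upward positive): T − 3.9 × 9.8 = 3.9 a.
Adding the two equations eliminates T: 23.074 = 18.7 a, so a = 1.2339 m/s².

1.23 m/s²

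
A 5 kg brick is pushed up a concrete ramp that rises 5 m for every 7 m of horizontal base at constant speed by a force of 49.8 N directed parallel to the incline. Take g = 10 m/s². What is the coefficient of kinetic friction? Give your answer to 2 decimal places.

At constant speed ΣF = 0 along the incline. The applied 49.8 N acts up the slope; the weight component mg sin 35.54° = 29.062 N and kinetic friction μN both act down the slope.
So 49.8 = 29.062 + μ × 40.687, giving μ = (49.8 − 29.062) / 40.687 = 0.5097.

0.51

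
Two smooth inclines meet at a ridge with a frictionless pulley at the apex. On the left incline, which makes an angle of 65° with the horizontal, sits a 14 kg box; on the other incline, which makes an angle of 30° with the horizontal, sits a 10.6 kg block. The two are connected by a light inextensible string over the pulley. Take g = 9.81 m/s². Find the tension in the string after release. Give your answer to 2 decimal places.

Resolve each weight along its own incline: the 14 kg mass has component 14 × 9.81 × sin 65° = 124.472 N down its slope, and the 10.6 kg mass has 10.6 × 9.81 × sin 30° = 51.993 N down its slope.
The 14 kg side's 124.472 N exceeds the other side's 51.993 N, so that mass slides down and the 10.6 kg mass slides up. Taking that direction as positive, Newton's second law for the whole system gives 124.472 − 51.993 = (14 + 10.6) a, so a = 72.479 / 24.6 = 2.9463 m/s².
For the 10.6 kg mass (up-slope positive): T − 51.993 = 10.6 × 2.9463, so T = 83.224 N.

83.22 N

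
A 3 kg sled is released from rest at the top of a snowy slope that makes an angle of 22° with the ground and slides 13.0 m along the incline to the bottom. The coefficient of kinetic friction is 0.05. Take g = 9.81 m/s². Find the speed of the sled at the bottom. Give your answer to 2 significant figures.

9.2 m/s

The weight component along the incline is mg sin 22° = 11.025 N and the normal force is N = mg cos 22° = 27.287 N.
Friction up the slope is f = μN = 0.05 × 27.287 = 1.364 N, so the net downslope force is 11.025 − 1.364 = 9.661 N and a = 9.661 / 3 = 3.2203 m/s².
Starting from rest over a distance of 13.0 m, v² = 2aL = 2 × 3.2203 × 13.0 = 83.7278, so v = 9.1503 m/s.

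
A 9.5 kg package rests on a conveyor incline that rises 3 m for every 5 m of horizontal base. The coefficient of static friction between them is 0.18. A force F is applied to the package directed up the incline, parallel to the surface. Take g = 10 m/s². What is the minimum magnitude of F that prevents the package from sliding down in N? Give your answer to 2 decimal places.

The normal force is N = mg cos 30.96° = 81.462 N. With F at its minimum the package is on the verge of sliding down, so static friction is at its maximum μ_s N = 0.18 × 81.462 = 14.663 N and acts up the slope.
Equilibrium along the incline: F + μ_s N = mg sin 30.96°, so F = 48.877 − 14.663 = 34.214 N.

34.21 N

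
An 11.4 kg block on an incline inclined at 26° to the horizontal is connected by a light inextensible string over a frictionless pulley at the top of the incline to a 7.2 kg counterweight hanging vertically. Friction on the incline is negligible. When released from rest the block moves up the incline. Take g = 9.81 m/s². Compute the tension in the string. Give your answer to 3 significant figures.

62.3 N

For the block on the incline: the weight component along the slope is m₁g sin 26° = 11.4 × 9.81 × 0.4384 = 49.028 N and the normal force is N = m₁g cos 26° = 100.516 N.
Newton's second law for the block (up-slope positive): T − 49.028 = 11.4 a. For the hanging counterweight (downward positive): 7.2 × 9.81 − T = 7.2 a.
Adding the two equations eliminates T: 21.604 = 18.6 a, so a = 1.1615 m/s².
Then from the hanging counterweight's equation, T = 7.2 × (9.81 − 1.1615) = 62.269 N.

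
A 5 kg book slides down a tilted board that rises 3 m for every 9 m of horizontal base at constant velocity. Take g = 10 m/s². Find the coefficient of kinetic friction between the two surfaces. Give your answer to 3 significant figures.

0.333

At constant velocity the net force along the incline is zero: mg sin 18.43° = μ mg cos 18.43°.
So μ = tan 18.43° = 0.3162 / 0.9487 = 0.3333.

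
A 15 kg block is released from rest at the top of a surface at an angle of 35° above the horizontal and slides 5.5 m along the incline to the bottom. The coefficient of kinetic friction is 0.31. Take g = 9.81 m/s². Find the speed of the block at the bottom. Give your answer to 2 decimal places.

The weight component along the incline is mg sin 35° = 84.402 N and the normal force is N = mg cos 35° = 120.538 N.
Friction up the slope is f = μN = 0.31 × 120.538 = 37.367 N, so the net downslope force is 84.402 − 37.367 = 47.035 N and a = 47.035 / 15 = 3.1357 m/s².
Starting from rest over a distance of 5.5 m, v² = 2aL = 2 × 3.1357 × 5.5 = 34.4927, so v = 5.8730 m/s.

5.87 m/s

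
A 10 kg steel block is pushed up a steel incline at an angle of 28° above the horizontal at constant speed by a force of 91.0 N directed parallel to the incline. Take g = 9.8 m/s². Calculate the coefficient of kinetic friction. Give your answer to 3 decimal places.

0.520

At constant speed ΣF = 0 along the incline. The applied 91.0 N acts up the slope; the weight component mg sin 28° = 46.008 N and kinetic friction μN both act down the slope.
So 91.0 = 46.008 + μ × 86.529, giving μ = (91.0 − 46.008) / 86.529 = 0.5200.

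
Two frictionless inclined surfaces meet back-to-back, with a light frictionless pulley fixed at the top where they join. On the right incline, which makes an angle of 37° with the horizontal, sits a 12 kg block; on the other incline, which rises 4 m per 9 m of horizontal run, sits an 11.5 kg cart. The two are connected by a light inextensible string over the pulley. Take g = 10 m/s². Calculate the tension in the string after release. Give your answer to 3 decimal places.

59.190 N

Resolve each weight along its own incline: the 12 kg mass has component 12 × 10 × sin 37° = 72.218 N down its slope, and the 11.5 kg mass has 11.5 × 10 × sin 23.96° = 46.706 N down its slope.
The 12 kg side's 72.218 N exceeds the other side's 46.706 N, so that mass slides down and the 11.5 kg mass slides up. Taking that direction as positive, Newton's second law for the whole system gives 72.218 − 46.706 = (12 + 11.5) a, so a = 25.512 / 23.5 = 1.0856 m/s².
For the 11.5 kg mass (up-slope positive): T − 46.706 = 11.5 × 1.0856, so T = 59.190 N.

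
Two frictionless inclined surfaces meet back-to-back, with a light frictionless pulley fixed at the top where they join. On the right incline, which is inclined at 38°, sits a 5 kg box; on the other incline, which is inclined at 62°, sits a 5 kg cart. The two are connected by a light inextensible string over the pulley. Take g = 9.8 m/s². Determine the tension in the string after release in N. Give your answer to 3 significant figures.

36.7 N

Resolve each weight along its own incline: the 5 kg mass has component 5 × 9.8 × sin 38° = 30.167 N down its slope, and the 5 kg mass has 5 × 9.8 × sin 62° = 43.264 N down its slope.
The 5 kg side's 43.264 N exceeds the other side's 30.167 N, so that mass slides down and the 5 kg mass slides up. Taking that direction as positive, Newton's second law for the whole system gives 43.264 − 30.167 = (5 + 5) a, so a = 13.097 / 10 = 1.3097 m/s².
For the 5 kg mass (up-slope positive): T − 30.167 = 5 × 1.3097, so T = 36.716 N.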